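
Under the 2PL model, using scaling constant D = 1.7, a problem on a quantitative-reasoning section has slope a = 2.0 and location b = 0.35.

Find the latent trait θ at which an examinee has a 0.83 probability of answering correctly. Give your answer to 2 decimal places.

P(θ) = 1 / (1 + exp(−D·a(θ − b)))
logit = ln(0.8300/0.1700) = 1.5856
θ = b + logit/(1.7·a) = 0.35 + 1.5856/3.4000 = 0.8164

0.82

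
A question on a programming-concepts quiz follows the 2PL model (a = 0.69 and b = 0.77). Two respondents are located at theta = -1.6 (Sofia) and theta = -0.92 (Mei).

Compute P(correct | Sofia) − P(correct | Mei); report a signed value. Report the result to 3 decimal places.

-0.074

P(theta) = 1 / (1 + exp(−a(theta − b)))
P(Sofia) = 0.1631  [exponent -1.6353]
P(Mei) = 0.2376  [exponent -1.1661]
Difference = 0.1631 − 0.2376 = -0.0745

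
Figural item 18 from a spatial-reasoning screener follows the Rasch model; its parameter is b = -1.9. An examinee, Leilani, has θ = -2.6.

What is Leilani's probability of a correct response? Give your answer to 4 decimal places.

0.3318

P(θ) = 1 / (1 + exp(−(θ − b)))
Exponent: (-2.6 − (-1.9)) = -0.7000
1/(1 + e^{0.7000}) = 0.3318
P = 0.3318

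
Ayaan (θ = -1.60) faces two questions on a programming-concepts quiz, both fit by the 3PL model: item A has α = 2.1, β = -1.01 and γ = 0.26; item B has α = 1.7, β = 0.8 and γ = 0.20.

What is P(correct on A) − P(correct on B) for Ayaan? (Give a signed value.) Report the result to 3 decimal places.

0.213

P(θ) = γ + (1 − γ) · 1 / (1 + exp(−α(θ − β)))
P_A = 0.4262
P_B = 0.2133
P_A − P_B = 0.2129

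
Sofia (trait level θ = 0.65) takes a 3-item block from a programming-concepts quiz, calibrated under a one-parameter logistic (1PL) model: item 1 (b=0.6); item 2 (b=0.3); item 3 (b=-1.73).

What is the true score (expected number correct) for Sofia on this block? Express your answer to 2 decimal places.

P(θ) = 1 / (1 + exp(−(θ − b)))
P_1 = 1/(1+e^{-0.0500}) = 0.5125
P_2 = 1/(1+e^{-0.3500}) = 0.5866
P_3 = 1/(1+e^{-2.3800}) = 0.9153
E[score] = 0.5125 + 0.5866 + 0.9153 = 2.0144

2.01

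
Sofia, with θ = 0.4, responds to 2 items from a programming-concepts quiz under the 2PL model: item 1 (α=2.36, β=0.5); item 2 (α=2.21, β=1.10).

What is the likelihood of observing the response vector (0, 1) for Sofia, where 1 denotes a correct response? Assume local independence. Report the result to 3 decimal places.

P(θ) = 1 / (1 + exp(−α(θ − β)))
P_1 = 1/(1+e^{0.2360}) = 0.4413
P_2 = 1/(1+e^{1.5470}) = 0.1755
L = (1−P_1) × P_2 = 0.5587 × 0.1755 = 0.09807

0.098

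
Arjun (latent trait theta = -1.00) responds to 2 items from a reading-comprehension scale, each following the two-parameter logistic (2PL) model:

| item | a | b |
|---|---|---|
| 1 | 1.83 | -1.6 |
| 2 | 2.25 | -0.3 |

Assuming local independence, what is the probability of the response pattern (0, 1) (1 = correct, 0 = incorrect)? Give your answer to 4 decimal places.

0.0429

P(theta) = 1 / (1 + exp(−a(theta − b)))
P_1 = 1/(1+e^{-1.0980}) = 0.7499
P_2 = 1/(1+e^{1.5750}) = 0.1715
L = (1−P_1) × P_2 = 0.2501 × 0.1715 = 0.04290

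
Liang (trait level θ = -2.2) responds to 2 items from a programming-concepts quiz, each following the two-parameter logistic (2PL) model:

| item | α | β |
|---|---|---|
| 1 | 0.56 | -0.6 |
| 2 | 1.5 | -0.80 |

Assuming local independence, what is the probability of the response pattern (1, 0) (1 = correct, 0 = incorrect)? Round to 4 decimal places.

P(θ) = 1 / (1 + exp(−α(θ − β)))
P_1 = 1/(1+e^{0.8960}) = 0.2899
P_2 = 1/(1+e^{2.1000}) = 0.1091
L = P_1 × (1−P_2) = 0.2899 × 0.8909 = 0.25825

0.2582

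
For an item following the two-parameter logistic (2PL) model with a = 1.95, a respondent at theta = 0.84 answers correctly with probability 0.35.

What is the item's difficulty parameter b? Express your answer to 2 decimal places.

P(theta) = 1 / (1 + exp(−a(theta − b)))
logit(0.35) = ln(0.35/0.65) = -0.6190
b = theta − logit/(a) = 0.84 − (-0.6190)/1.9500 = 1.1575

1.16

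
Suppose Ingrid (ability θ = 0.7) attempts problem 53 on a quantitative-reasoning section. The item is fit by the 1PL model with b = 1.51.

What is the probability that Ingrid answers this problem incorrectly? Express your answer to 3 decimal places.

P(θ) = 1 / (1 + exp(−(θ − b)))
Exponent: (0.7 − 1.51) = -0.8100
1/(1 + e^{0.8100}) = 0.3079
P = 0.3079
P(incorrect) = 1 − 0.3079 = 0.6921

0.692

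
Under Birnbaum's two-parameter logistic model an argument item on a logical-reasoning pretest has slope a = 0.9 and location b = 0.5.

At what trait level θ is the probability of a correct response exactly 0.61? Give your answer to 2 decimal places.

1.00

P(θ) = 1 / (1 + exp(−a(θ − b)))
logit = ln(0.6100/0.3900) = 0.4473
θ = b + logit/(a) = 0.5 + 0.4473/0.9000 = 0.9970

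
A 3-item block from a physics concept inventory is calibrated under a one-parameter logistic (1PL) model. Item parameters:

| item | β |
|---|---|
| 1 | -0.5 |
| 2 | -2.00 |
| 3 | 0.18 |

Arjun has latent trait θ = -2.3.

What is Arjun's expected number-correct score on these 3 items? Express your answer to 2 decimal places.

P(θ) = 1 / (1 + exp(−(θ − β)))
P_1 = 1/(1+e^{1.8000}) = 0.1419
P_2 = 1/(1+e^{0.3000}) = 0.4256
P_3 = 1/(1+e^{2.4800}) = 0.0773
E[score] = 0.1419 + 0.4256 + 0.0773 = 0.6447

0.64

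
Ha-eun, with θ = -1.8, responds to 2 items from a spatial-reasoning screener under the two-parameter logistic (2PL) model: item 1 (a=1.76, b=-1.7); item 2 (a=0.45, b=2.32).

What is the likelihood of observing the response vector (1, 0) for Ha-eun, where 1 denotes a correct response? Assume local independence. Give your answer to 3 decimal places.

P(θ) = 1 / (1 + exp(−a(θ − b)))
P_1 = 1/(1+e^{0.1760}) = 0.4561
P_2 = 1/(1+e^{1.8540}) = 0.1354
L = P_1 × (1−P_2) = 0.4561 × 0.8646 = 0.39435

0.394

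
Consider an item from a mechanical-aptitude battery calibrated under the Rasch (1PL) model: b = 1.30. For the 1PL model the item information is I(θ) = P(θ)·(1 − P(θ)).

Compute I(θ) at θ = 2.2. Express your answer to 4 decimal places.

0.2055

P = 1/(1+e^{-0.9000}) = 0.7109
P(1−P) = 0.7109 × 0.2891 = 0.2055
I = P(1−P) = 0.20550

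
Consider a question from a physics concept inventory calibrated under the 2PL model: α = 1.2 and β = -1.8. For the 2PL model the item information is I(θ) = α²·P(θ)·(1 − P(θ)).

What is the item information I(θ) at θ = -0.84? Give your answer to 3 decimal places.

P = 1/(1+e^{-1.1520}) = 0.7599
P(1−P) = 0.7599 × 0.2401 = 0.1825
I = α² × P(1−P) = 1.2² × 0.1825 = 0.26275

0.263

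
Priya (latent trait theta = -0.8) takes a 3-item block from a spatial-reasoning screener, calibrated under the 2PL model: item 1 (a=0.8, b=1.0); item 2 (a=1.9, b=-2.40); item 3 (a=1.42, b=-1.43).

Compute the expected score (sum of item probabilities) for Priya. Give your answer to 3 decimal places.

1.856

P(theta) = 1 / (1 + exp(−a(theta − b)))
P_1 = 1/(1+e^{1.4400}) = 0.1915
P_2 = 1/(1+e^{-3.0400}) = 0.9543
P_3 = 1/(1+e^{-0.8946}) = 0.7098
E[score] = 0.1915 + 0.9543 + 0.7098 = 1.8557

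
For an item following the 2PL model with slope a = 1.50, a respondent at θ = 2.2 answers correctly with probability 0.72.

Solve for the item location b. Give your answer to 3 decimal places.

1.570

P(θ) = 1 / (1 + exp(−a(θ − b)))
logit(0.72) = ln(0.72/0.28) = 0.9445
b = θ − logit/(a) = 2.2 − 0.9445/1.5000 = 1.5704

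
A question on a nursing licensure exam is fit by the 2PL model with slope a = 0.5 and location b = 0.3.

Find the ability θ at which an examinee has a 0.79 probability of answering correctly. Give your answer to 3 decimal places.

2.950

P(θ) = 1 / (1 + exp(−a(θ − b)))
logit = ln(0.7900/0.2100) = 1.3249
θ = b + logit/(a) = 0.3 + 1.3249/0.5000 = 2.9499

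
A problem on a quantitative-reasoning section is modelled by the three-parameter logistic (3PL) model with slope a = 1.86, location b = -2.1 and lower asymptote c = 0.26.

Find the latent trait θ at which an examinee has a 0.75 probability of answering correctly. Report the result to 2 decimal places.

-1.74

P(θ) = c + (1 − c) · 1 / (1 + exp(−a(θ − b)))
Remove guessing floor: (0.75 − 0.26)/(1 − 0.26) = 0.6622
logit = ln(0.6622/0.3378) = 0.6729
θ = b + logit/(a) = -2.1 + 0.6729/1.8600 = -1.7382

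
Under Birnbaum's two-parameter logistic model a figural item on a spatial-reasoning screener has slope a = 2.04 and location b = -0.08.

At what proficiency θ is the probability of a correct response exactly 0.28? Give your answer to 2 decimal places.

-0.54

P(θ) = 1 / (1 + exp(−a(θ − b)))
logit = ln(0.2800/0.7200) = -0.9445
θ = b + logit/(a) = -0.08 + (-0.9445)/2.0400 = -0.5430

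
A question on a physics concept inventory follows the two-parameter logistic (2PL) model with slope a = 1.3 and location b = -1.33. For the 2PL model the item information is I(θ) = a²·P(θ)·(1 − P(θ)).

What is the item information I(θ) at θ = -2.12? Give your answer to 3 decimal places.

P = 1/(1+e^{1.0270}) = 0.2637
P(1−P) = 0.2637 × 0.7363 = 0.1941
I = a² × P(1−P) = 1.3² × 0.1941 = 0.32811

0.328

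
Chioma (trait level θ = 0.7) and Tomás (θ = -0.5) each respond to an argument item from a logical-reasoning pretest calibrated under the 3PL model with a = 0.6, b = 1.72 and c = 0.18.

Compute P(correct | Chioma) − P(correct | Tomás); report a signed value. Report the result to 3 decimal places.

P(θ) = c + (1 − c) · 1 / (1 + exp(−a(θ − b)))
P(Chioma) = 0.4683  [exponent -0.6120]
P(Tomás) = 0.3512  [exponent -1.3320]
Difference = 0.4683 − 0.3512 = 0.1171

0.117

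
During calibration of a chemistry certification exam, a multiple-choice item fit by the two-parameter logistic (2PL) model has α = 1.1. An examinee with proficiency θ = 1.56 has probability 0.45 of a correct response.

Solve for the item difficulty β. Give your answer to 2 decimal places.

1.74

P(θ) = 1 / (1 + exp(−α(θ − β)))
logit(0.45) = ln(0.45/0.55) = -0.2007
β = θ − logit/(α) = 1.56 − (-0.2007)/1.1000 = 1.7424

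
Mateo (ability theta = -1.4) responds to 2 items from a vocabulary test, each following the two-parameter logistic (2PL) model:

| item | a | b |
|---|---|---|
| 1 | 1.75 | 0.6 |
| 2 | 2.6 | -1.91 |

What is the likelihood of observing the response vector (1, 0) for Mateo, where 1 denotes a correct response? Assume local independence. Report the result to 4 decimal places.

P(theta) = 1 / (1 + exp(−a(theta − b)))
P_1 = 1/(1+e^{3.5000}) = 0.0293
P_2 = 1/(1+e^{-1.3260}) = 0.7902
L = P_1 × (1−P_2) = 0.0293 × 0.2098 = 0.00615

0.0062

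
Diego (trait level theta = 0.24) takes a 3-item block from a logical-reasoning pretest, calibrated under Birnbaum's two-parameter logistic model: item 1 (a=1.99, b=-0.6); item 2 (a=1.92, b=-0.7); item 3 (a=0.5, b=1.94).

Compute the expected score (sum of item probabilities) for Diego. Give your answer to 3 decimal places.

2.000

P(theta) = 1 / (1 + exp(−a(theta − b)))
P_1 = 1/(1+e^{-1.6716}) = 0.8418
P_2 = 1/(1+e^{-1.8048}) = 0.8587
P_3 = 1/(1+e^{0.8500}) = 0.2994
E[score] = 0.8418 + 0.8587 + 0.2994 = 2.0000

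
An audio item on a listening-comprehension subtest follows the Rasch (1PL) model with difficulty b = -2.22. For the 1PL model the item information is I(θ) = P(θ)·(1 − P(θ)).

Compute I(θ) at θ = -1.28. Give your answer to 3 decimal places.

0.202

P = 1/(1+e^{-0.9400}) = 0.7191
P(1−P) = 0.7191 × 0.2809 = 0.2020
I = P(1−P) = 0.20200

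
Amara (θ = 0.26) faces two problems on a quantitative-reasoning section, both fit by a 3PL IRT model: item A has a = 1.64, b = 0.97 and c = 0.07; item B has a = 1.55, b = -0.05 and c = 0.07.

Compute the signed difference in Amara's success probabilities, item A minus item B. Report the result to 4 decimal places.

P(θ) = c + (1 − c) · 1 / (1 + exp(−a(θ − b)))
P_A = 0.2912
P_B = 0.6446
P_A − P_B = -0.3534

-0.3534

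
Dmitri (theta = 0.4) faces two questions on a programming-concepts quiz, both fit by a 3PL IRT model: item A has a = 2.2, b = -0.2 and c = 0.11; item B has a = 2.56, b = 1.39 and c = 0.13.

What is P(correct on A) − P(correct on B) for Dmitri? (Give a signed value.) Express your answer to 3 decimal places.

0.618

P(theta) = c + (1 − c) · 1 / (1 + exp(−a(theta − b)))
P_A = 0.8124
P_B = 0.1939
P_A − P_B = 0.6184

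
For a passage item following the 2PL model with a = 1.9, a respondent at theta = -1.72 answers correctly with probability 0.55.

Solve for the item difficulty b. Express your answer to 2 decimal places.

-1.83

P(theta) = 1 / (1 + exp(−a(theta − b)))
logit(0.55) = ln(0.55/0.45) = 0.2007
b = theta − logit/(a) = -1.72 − 0.2007/1.9000 = -1.8256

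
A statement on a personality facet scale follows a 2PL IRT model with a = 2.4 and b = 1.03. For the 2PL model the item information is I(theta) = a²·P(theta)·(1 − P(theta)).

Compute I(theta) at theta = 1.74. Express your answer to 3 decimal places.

P = 1/(1+e^{-1.7040}) = 0.8461
P(1−P) = 0.8461 × 0.1539 = 0.1302
I = a² × P(1−P) = 2.4² × 0.1302 = 0.75021

0.750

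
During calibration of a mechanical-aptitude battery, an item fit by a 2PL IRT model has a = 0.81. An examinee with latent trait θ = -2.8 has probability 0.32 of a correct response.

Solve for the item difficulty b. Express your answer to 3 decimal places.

-1.869

P(θ) = 1 / (1 + exp(−a(θ − b)))
logit(0.32) = ln(0.32/0.68) = -0.7538
b = θ − logit/(a) = -2.8 − (-0.7538)/0.8100 = -1.8694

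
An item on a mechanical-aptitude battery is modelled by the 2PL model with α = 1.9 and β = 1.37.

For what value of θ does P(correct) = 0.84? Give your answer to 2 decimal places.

2.24

P(θ) = 1 / (1 + exp(−α(θ − β)))
logit = ln(0.8400/0.1600) = 1.6582
θ = β + logit/(α) = 1.37 + 1.6582/1.9000 = 2.2428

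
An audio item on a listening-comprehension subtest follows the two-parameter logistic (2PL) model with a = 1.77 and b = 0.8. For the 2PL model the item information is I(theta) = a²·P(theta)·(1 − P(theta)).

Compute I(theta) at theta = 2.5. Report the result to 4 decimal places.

P = 1/(1+e^{-3.0090}) = 0.9530
P(1−P) = 0.9530 × 0.0470 = 0.0448
I = a² × P(1−P) = 1.77² × 0.0448 = 0.14039

0.1404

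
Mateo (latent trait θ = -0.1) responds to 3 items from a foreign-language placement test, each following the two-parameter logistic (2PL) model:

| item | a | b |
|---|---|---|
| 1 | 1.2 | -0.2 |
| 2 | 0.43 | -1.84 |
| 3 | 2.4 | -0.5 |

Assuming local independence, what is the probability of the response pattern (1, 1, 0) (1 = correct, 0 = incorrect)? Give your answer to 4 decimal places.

P(θ) = 1 / (1 + exp(−a(θ − b)))
P_1 = 1/(1+e^{-0.1200}) = 0.5300
P_2 = 1/(1+e^{-0.7482}) = 0.6788
P_3 = 1/(1+e^{-0.9600}) = 0.7231
L = P_1 × P_2 × (1−P_3) = 0.5300 × 0.6788 × 0.2769 = 0.09960

0.0996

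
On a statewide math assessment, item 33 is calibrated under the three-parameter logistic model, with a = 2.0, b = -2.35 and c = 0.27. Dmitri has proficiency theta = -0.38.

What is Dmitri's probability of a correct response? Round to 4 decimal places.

P(theta) = c + (1 − c) · 1 / (1 + exp(−a(theta − b)))
Exponent: 2.0 × (-0.38 − (-2.35)) = 3.9400
1/(1 + e^{-3.9400}) = 0.9809
P = 0.27 + 0.73 × 0.9809 = 0.9861

0.9861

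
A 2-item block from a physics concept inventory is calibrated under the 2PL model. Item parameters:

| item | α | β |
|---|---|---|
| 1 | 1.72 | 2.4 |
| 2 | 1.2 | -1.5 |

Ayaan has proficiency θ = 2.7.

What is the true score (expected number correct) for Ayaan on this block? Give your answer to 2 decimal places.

1.62

P(θ) = 1 / (1 + exp(−α(θ − β)))
P_1 = 1/(1+e^{-0.5160}) = 0.6262
P_2 = 1/(1+e^{-5.0400}) = 0.9936
E[score] = 0.6262 + 0.9936 = 1.6198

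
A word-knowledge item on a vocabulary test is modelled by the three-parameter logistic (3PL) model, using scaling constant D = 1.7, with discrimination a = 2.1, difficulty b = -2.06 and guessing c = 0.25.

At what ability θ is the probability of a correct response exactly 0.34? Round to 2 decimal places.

P(θ) = c + (1 − c) · 1 / (1 + exp(−D·a(θ − b)))
Remove guessing floor: (0.34 − 0.25)/(1 − 0.25) = 0.1200
logit = ln(0.1200/0.8800) = -1.9924
θ = b + logit/(1.7·a) = -2.06 + (-1.9924)/3.5700 = -2.6181

-2.62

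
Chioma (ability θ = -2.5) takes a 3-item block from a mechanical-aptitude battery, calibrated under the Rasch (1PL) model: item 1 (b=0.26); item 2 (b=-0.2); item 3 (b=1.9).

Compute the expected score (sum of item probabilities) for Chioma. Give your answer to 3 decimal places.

0.163

P(θ) = 1 / (1 + exp(−(θ − b)))
P_1 = 1/(1+e^{2.7600}) = 0.0595
P_2 = 1/(1+e^{2.3000}) = 0.0911
P_3 = 1/(1+e^{4.4000}) = 0.0121
E[score] = 0.0595 + 0.0911 + 0.0121 = 0.1628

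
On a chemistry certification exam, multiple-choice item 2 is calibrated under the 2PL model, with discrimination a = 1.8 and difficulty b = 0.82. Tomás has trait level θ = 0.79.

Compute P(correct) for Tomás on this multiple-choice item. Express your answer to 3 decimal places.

P(θ) = 1 / (1 + exp(−a(θ − b)))
Exponent: 1.8 × (0.79 − 0.82) = -0.0540
1/(1 + e^{0.0540}) = 0.4865

0.487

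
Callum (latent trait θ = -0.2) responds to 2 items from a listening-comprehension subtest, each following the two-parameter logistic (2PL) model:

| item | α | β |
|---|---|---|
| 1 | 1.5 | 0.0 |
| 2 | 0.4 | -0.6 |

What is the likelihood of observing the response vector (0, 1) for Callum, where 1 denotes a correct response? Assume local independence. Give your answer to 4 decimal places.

P(θ) = 1 / (1 + exp(−α(θ − β)))
P_1 = 1/(1+e^{0.3000}) = 0.4256
P_2 = 1/(1+e^{-0.1600}) = 0.5399
L = (1−P_1) × P_2 = 0.5744 × 0.5399 = 0.31015

0.3102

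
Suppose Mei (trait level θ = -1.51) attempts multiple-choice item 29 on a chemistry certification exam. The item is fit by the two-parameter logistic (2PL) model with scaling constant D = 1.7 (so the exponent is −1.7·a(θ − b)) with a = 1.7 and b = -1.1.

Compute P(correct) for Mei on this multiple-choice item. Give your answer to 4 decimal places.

P(θ) = 1 / (1 + exp(−D·a(θ − b)))
Exponent: 1.7 × 1.7 × (-1.51 − (-1.1)) = -1.1849
1/(1 + e^{1.1849}) = 0.2342
P = 0.2342

0.2342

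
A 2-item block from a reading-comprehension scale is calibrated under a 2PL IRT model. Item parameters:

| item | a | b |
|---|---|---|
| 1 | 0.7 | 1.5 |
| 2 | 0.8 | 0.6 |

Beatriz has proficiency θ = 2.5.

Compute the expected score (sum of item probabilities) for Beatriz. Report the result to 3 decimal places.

1.489

P(θ) = 1 / (1 + exp(−a(θ − b)))
P_1 = 1/(1+e^{-0.7000}) = 0.6682
P_2 = 1/(1+e^{-1.5200}) = 0.8205
E[score] = 0.6682 + 0.8205 = 1.4887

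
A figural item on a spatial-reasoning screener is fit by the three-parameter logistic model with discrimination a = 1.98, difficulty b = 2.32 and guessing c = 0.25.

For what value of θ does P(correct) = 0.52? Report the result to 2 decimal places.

P(θ) = c + (1 − c) · 1 / (1 + exp(−a(θ − b)))
Remove guessing floor: (0.52 − 0.25)/(1 − 0.25) = 0.3600
logit = ln(0.3600/0.6400) = -0.5754
θ = b + logit/(a) = 2.32 + (-0.5754)/1.9800 = 2.0294

2.03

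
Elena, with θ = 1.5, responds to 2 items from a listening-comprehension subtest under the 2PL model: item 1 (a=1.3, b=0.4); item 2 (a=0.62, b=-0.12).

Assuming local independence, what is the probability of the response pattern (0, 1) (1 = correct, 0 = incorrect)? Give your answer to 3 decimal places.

P(θ) = 1 / (1 + exp(−a(θ − b)))
P_1 = 1/(1+e^{-1.4300}) = 0.8069
P_2 = 1/(1+e^{-1.0044}) = 0.7319
L = (1−P_1) × P_2 = 0.1931 × 0.7319 = 0.14133

0.141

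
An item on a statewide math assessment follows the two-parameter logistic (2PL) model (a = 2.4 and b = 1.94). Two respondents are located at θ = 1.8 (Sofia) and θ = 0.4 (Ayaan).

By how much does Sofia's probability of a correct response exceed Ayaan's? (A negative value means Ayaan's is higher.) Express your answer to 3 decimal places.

P(θ) = 1 / (1 + exp(−a(θ − b)))
P(Sofia) = 0.4168  [exponent -0.3360]
P(Ayaan) = 0.0242  [exponent -3.6960]
Difference = 0.4168 − 0.0242 = 0.3926

0.393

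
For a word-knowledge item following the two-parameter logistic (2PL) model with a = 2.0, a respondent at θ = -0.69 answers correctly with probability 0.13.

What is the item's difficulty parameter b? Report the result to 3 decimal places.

P(θ) = 1 / (1 + exp(−a(θ − b)))
logit(0.13) = ln(0.13/0.87) = -1.9010
b = θ − logit/(a) = -0.69 − (-1.9010)/2.0000 = 0.2605

0.260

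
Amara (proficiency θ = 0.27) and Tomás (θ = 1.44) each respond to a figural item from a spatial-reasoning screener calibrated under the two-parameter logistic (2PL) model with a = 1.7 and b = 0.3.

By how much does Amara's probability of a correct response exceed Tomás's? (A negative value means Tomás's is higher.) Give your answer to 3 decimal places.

-0.387

P(θ) = 1 / (1 + exp(−a(θ − b)))
P(Amara) = 0.4873  [exponent -0.0510]
P(Tomás) = 0.8741  [exponent 1.9380]
Difference = 0.4873 − 0.8741 = -0.3869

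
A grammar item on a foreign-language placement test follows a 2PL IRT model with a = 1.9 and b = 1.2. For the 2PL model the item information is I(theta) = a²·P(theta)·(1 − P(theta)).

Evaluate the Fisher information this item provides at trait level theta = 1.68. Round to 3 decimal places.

0.738

P = 1/(1+e^{-0.9120}) = 0.7134
P(1−P) = 0.7134 × 0.2866 = 0.2045
I = a² × P(1−P) = 1.9² × 0.2045 = 0.73809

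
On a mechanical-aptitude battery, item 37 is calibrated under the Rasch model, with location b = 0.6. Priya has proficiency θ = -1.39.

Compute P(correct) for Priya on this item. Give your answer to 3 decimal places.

P(θ) = 1 / (1 + exp(−(θ − b)))
Exponent: (-1.39 − 0.6) = -1.9900
1/(1 + e^{1.9900}) = 0.1203
P = 0.1203

0.120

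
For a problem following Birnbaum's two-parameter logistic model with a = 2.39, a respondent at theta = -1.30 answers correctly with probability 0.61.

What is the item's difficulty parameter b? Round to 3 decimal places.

-1.487

P(theta) = 1 / (1 + exp(−a(theta − b)))
logit(0.61) = ln(0.61/0.39) = 0.4473
b = theta − logit/(a) = -1.30 − 0.4473/2.3900 = -1.4872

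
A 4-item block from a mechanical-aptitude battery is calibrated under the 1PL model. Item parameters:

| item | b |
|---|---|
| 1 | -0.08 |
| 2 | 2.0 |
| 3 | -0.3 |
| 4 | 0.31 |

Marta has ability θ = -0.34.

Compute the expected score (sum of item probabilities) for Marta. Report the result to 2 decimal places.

1.36

P(θ) = 1 / (1 + exp(−(θ − b)))
P_1 = 1/(1+e^{0.2600}) = 0.4354
P_2 = 1/(1+e^{2.3400}) = 0.0879
P_3 = 1/(1+e^{0.0400}) = 0.4900
P_4 = 1/(1+e^{0.6500}) = 0.3430
E[score] = 0.4354 + 0.0879 + 0.4900 + 0.3430 = 1.3562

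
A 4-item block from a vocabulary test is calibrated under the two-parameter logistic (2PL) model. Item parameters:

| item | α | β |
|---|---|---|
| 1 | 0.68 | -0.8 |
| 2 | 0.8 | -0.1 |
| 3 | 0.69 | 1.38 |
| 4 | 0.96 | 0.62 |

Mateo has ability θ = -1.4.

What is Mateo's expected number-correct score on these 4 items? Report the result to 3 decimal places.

0.914

P(θ) = 1 / (1 + exp(−α(θ − β)))
P_1 = 1/(1+e^{0.4080}) = 0.3994
P_2 = 1/(1+e^{1.0400}) = 0.2611
P_3 = 1/(1+e^{1.9182}) = 0.1281
P_4 = 1/(1+e^{1.9392}) = 0.1257
E[score] = 0.3994 + 0.2611 + 0.1281 + 0.1257 = 0.9143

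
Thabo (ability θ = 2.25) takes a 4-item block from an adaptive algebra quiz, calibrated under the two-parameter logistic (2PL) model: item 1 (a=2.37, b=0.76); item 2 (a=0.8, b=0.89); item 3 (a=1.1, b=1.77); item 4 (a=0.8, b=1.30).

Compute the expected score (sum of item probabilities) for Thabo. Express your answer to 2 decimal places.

P(θ) = 1 / (1 + exp(−a(θ − b)))
P_1 = 1/(1+e^{-3.5313}) = 0.9716
P_2 = 1/(1+e^{-1.0880}) = 0.7480
P_3 = 1/(1+e^{-0.5280}) = 0.6290
P_4 = 1/(1+e^{-0.7600}) = 0.6814
E[score] = 0.9716 + 0.7480 + 0.6290 + 0.6814 = 3.0299

3.03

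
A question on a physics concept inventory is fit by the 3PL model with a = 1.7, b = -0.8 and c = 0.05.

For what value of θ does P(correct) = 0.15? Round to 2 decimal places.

-2.06

P(θ) = c + (1 − c) · 1 / (1 + exp(−a(θ − b)))
Remove guessing floor: (0.15 − 0.05)/(1 − 0.05) = 0.1053
logit = ln(0.1053/0.8947) = -2.1401
θ = b + logit/(a) = -0.8 + (-2.1401)/1.7000 = -2.0589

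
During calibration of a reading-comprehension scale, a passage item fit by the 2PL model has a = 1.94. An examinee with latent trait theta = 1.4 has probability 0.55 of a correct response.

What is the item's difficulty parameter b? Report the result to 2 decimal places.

P(theta) = 1 / (1 + exp(−a(theta − b)))
logit(0.55) = ln(0.55/0.45) = 0.2007
b = theta − logit/(a) = 1.4 − 0.2007/1.9400 = 1.2966

1.30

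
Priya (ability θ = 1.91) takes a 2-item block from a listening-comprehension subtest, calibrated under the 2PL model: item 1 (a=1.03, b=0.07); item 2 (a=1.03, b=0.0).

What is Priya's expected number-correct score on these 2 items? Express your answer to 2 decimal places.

P(θ) = 1 / (1 + exp(−a(θ − b)))
P_1 = 1/(1+e^{-1.8952}) = 0.8693
P_2 = 1/(1+e^{-1.9673}) = 0.8773
E[score] = 0.8693 + 0.8773 = 1.7467

1.75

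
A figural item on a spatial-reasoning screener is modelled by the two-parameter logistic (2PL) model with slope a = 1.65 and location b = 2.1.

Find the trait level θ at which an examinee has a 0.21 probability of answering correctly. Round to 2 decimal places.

P(θ) = 1 / (1 + exp(−a(θ − b)))
logit = ln(0.2100/0.7900) = -1.3249
θ = b + logit/(a) = 2.1 + (-1.3249)/1.6500 = 1.2970

1.30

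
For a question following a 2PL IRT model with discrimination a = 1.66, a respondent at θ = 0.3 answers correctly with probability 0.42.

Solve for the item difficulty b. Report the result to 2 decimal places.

0.49

P(θ) = 1 / (1 + exp(−a(θ − b)))
logit(0.42) = ln(0.42/0.58) = -0.3228
b = θ − logit/(a) = 0.3 − (-0.3228)/1.6600 = 0.4944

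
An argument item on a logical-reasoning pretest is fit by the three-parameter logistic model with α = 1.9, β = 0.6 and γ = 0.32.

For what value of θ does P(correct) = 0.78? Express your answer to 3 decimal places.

P(θ) = γ + (1 − γ) · 1 / (1 + exp(−α(θ − β)))
Remove guessing floor: (0.78 − 0.32)/(1 − 0.32) = 0.6765
logit = ln(0.6765/0.3235) = 0.7376
θ = β + logit/(α) = 0.6 + 0.7376/1.9000 = 0.9882

0.988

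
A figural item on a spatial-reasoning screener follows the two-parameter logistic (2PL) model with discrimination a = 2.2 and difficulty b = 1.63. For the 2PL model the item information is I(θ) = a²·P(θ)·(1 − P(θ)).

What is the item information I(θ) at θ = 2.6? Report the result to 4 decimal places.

P = 1/(1+e^{-2.1340}) = 0.8942
P(1−P) = 0.8942 × 0.1058 = 0.0946
I = a² × P(1−P) = 2.2² × 0.0946 = 0.45803

0.4580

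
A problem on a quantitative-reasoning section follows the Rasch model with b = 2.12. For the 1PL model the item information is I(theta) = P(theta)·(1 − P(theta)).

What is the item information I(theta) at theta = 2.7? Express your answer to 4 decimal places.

0.2301

P = 1/(1+e^{-0.5800}) = 0.6411
P(1−P) = 0.6411 × 0.3589 = 0.2301
I = P(1−P) = 0.23010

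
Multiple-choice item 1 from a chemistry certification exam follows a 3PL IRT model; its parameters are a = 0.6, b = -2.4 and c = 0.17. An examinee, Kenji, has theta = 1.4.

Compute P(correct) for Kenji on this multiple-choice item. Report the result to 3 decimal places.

0.923

P(theta) = c + (1 − c) · 1 / (1 + exp(−a(theta − b)))
Exponent: 0.6 × (1.4 − (-2.4)) = 2.2800
1/(1 + e^{-2.2800}) = 0.9072
P = 0.17 + 0.83 × 0.9072 = 0.9230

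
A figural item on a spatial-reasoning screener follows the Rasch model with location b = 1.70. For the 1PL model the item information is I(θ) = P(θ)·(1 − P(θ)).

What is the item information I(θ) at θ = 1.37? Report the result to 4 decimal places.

0.2433

P = 1/(1+e^{0.3300}) = 0.4182
P(1−P) = 0.4182 × 0.5818 = 0.2433
I = P(1−P) = 0.24332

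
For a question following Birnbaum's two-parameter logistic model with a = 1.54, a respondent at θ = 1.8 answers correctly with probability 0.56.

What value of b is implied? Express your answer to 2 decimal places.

P(θ) = 1 / (1 + exp(−a(θ − b)))
logit(0.56) = ln(0.56/0.44) = 0.2412
b = θ − logit/(a) = 1.8 − 0.2412/1.5400 = 1.6434

1.64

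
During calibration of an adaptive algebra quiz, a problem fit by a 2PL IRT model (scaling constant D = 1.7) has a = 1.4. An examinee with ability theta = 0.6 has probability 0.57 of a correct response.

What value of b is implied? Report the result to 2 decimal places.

0.48

P(theta) = 1 / (1 + exp(−D·a(theta − b)))
logit(0.57) = ln(0.57/0.43) = 0.2819
b = theta − logit/(1.7·a) = 0.6 − 0.2819/2.3800 = 0.4816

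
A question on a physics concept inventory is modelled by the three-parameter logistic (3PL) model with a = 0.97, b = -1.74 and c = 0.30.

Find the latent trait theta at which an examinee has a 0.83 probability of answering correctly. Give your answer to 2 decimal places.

P(theta) = c + (1 − c) · 1 / (1 + exp(−a(theta − b)))
Remove guessing floor: (0.83 − 0.30)/(1 − 0.30) = 0.7571
logit = ln(0.7571/0.2429) = 1.1371
theta = b + logit/(a) = -1.74 + 1.1371/0.9700 = -0.5678

-0.57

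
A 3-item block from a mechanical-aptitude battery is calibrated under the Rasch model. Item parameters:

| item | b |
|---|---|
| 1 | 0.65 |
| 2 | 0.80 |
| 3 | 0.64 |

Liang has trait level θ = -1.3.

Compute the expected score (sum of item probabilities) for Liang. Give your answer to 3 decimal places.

0.359

P(θ) = 1 / (1 + exp(−(θ − b)))
P_1 = 1/(1+e^{1.9500}) = 0.1246
P_2 = 1/(1+e^{2.1000}) = 0.1091
P_3 = 1/(1+e^{1.9400}) = 0.1256
E[score] = 0.1246 + 0.1091 + 0.1256 = 0.3593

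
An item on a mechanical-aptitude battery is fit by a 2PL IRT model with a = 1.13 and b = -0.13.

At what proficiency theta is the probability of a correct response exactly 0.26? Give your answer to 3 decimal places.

-1.056

P(theta) = 1 / (1 + exp(−a(theta − b)))
logit = ln(0.2600/0.7400) = -1.0460
theta = b + logit/(a) = -0.13 + (-1.0460)/1.1300 = -1.0556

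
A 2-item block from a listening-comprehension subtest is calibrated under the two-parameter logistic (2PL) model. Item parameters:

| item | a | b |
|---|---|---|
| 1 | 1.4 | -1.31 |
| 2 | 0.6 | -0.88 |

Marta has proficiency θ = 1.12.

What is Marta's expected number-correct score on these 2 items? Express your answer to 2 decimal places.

1.74

P(θ) = 1 / (1 + exp(−a(θ − b)))
P_1 = 1/(1+e^{-3.4020}) = 0.9678
P_2 = 1/(1+e^{-1.2000}) = 0.7685
E[score] = 0.9678 + 0.7685 = 1.7363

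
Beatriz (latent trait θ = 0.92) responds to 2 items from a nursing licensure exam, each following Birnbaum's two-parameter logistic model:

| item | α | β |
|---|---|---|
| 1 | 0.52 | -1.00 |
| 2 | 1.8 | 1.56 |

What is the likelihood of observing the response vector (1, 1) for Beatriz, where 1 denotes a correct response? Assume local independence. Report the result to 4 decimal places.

0.1755

P(θ) = 1 / (1 + exp(−α(θ − β)))
P_1 = 1/(1+e^{-0.9984}) = 0.7307
P_2 = 1/(1+e^{1.1520}) = 0.2401
L = P_1 × P_2 = 0.7307 × 0.2401 = 0.17547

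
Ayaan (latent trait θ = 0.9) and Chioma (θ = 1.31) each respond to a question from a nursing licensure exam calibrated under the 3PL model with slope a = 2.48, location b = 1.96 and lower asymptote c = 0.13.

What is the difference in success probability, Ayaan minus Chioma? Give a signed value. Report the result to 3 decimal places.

P(θ) = c + (1 − c) · 1 / (1 + exp(−a(θ − b)))
P(Ayaan) = 0.1886  [exponent -2.6288]
P(Chioma) = 0.2747  [exponent -1.6120]
Difference = 0.1886 − 0.2747 = -0.0861

-0.086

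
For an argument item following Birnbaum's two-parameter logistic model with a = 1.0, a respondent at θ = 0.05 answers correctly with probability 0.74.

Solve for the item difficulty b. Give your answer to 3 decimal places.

P(θ) = 1 / (1 + exp(−a(θ − b)))
logit(0.74) = ln(0.74/0.26) = 1.0460
b = θ − logit/(a) = 0.05 − 1.0460/1.0000 = -0.9960

-0.996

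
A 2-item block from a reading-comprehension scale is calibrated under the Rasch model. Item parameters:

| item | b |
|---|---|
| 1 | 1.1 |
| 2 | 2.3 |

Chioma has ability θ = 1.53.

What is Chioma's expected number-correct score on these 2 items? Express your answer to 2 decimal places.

0.92

P(θ) = 1 / (1 + exp(−(θ − b)))
P_1 = 1/(1+e^{-0.4300}) = 0.6059
P_2 = 1/(1+e^{0.7700}) = 0.3165
E[score] = 0.6059 + 0.3165 = 0.9224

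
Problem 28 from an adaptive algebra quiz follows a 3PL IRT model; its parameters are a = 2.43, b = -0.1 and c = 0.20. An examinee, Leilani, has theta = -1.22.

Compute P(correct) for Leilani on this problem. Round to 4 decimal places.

0.2494

P(theta) = c + (1 − c) · 1 / (1 + exp(−a(theta − b)))
Exponent: 2.43 × (-1.22 − (-0.1)) = -2.7216
1/(1 + e^{2.7216}) = 0.0617
P = 0.20 + 0.80 × 0.0617 = 0.2494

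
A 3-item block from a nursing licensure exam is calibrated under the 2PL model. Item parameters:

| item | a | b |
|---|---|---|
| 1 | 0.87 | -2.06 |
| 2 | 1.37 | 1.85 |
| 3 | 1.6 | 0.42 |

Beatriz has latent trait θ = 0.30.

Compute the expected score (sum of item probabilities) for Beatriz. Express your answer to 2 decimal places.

P(θ) = 1 / (1 + exp(−a(θ − b)))
P_1 = 1/(1+e^{-2.0532}) = 0.8863
P_2 = 1/(1+e^{2.1235}) = 0.1068
P_3 = 1/(1+e^{0.1920}) = 0.4521
E[score] = 0.8863 + 0.1068 + 0.4521 = 1.4453

1.45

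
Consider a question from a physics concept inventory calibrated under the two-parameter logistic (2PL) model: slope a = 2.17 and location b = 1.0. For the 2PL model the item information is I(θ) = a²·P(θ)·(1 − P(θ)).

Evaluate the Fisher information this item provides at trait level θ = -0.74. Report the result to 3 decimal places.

0.103

P = 1/(1+e^{3.7758}) = 0.0224
P(1−P) = 0.0224 × 0.9776 = 0.0219
I = a² × P(1−P) = 2.17² × 0.0219 = 0.10314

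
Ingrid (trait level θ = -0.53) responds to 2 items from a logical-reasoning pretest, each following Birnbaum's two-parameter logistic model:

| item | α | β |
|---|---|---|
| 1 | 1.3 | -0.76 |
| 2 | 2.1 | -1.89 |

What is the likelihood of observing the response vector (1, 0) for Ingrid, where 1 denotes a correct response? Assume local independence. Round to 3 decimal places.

0.031

P(θ) = 1 / (1 + exp(−α(θ − β)))
P_1 = 1/(1+e^{-0.2990}) = 0.5742
P_2 = 1/(1+e^{-2.8560}) = 0.9456
L = P_1 × (1−P_2) = 0.5742 × 0.0544 = 0.03122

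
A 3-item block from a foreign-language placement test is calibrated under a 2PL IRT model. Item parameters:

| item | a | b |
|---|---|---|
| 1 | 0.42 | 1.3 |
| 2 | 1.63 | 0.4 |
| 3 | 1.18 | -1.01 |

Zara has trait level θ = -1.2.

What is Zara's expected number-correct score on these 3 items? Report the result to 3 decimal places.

0.772

P(θ) = 1 / (1 + exp(−a(θ − b)))
P_1 = 1/(1+e^{1.0500}) = 0.2592
P_2 = 1/(1+e^{2.6080}) = 0.0686
P_3 = 1/(1+e^{0.2242}) = 0.4442
E[score] = 0.2592 + 0.0686 + 0.4442 = 0.7720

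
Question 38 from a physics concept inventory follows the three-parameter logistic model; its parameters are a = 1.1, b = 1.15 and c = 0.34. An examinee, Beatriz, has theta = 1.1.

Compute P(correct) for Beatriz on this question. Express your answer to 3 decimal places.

0.661

P(theta) = c + (1 − c) · 1 / (1 + exp(−a(theta − b)))
Exponent: 1.1 × (1.1 − 1.15) = -0.0550
1/(1 + e^{0.0550}) = 0.4863
P = 0.34 + 0.66 × 0.4863 = 0.6609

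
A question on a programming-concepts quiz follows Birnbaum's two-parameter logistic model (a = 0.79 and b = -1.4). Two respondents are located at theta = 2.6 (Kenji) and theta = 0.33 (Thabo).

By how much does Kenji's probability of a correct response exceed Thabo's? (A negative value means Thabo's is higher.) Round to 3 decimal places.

P(theta) = 1 / (1 + exp(−a(theta − b)))
P(Kenji) = 0.9593  [exponent 3.1600]
P(Thabo) = 0.7968  [exponent 1.3667]
Difference = 0.9593 − 0.7968 = 0.1625

0.162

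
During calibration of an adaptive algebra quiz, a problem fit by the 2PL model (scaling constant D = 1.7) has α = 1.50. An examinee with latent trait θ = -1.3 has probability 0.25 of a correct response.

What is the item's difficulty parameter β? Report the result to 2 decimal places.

P(θ) = 1 / (1 + exp(−D·α(θ − β)))
logit(0.25) = ln(0.25/0.75) = -1.0986
β = θ − logit/(1.7·α) = -1.3 − (-1.0986)/2.5500 = -0.8692

-0.87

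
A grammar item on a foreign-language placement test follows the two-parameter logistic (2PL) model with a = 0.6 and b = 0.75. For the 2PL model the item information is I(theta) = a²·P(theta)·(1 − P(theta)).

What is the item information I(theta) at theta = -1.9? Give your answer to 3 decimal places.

P = 1/(1+e^{1.5900}) = 0.1694
P(1−P) = 0.1694 × 0.8306 = 0.1407
I = a² × P(1−P) = 0.6² × 0.1407 = 0.05065

0.051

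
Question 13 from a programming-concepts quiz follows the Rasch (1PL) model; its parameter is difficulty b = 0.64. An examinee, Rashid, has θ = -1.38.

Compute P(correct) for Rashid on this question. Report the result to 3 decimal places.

P(θ) = 1 / (1 + exp(−(θ − b)))
Exponent: (-1.38 − 0.64) = -2.0200
1/(1 + e^{2.0200}) = 0.1171
P = 0.1171

0.117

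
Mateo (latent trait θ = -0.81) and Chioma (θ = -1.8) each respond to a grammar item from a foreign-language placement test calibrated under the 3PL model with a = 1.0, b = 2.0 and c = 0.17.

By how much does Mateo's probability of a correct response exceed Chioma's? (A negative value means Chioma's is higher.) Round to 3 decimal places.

0.029

P(θ) = c + (1 − c) · 1 / (1 + exp(−a(θ − b)))
P(Mateo) = 0.2171  [exponent -2.8100]
P(Chioma) = 0.1882  [exponent -3.8000]
Difference = 0.2171 − 0.1882 = 0.0290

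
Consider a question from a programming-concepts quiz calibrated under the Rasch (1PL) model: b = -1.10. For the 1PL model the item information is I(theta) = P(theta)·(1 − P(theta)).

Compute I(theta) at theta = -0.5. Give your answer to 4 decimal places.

0.2288

P = 1/(1+e^{-0.6000}) = 0.6457
P(1−P) = 0.6457 × 0.3543 = 0.2288
I = P(1−P) = 0.22878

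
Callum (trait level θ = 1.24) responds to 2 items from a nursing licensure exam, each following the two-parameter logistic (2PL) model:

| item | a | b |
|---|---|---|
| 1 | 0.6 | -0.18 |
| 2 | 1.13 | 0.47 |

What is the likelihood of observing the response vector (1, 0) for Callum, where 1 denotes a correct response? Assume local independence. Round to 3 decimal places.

0.207

P(θ) = 1 / (1 + exp(−a(θ − b)))
P_1 = 1/(1+e^{-0.8520}) = 0.7010
P_2 = 1/(1+e^{-0.8701}) = 0.7048
L = P_1 × (1−P_2) = 0.7010 × 0.2952 = 0.20695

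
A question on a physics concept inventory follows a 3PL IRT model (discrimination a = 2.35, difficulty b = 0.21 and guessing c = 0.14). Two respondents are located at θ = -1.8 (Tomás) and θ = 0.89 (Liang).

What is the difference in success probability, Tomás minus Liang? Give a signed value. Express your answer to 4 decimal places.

P(θ) = c + (1 − c) · 1 / (1 + exp(−a(θ − b)))
P(Tomás) = 0.1476  [exponent -4.7235]
P(Liang) = 0.8553  [exponent 1.5980]
Difference = 0.1476 − 0.8553 = -0.7077

-0.7077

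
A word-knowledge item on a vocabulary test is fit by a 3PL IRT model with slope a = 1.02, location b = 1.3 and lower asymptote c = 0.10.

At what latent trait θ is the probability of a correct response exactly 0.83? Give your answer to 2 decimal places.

P(θ) = c + (1 − c) · 1 / (1 + exp(−a(θ − b)))
Remove guessing floor: (0.83 − 0.10)/(1 − 0.10) = 0.8111
logit = ln(0.8111/0.1889) = 1.4572
θ = b + logit/(a) = 1.3 + 1.4572/1.0200 = 2.7287

2.73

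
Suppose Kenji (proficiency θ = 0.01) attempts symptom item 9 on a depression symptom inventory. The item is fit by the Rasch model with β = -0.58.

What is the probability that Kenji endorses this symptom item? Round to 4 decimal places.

P(θ) = 1 / (1 + exp(−(θ − β)))
Exponent: (0.01 − (-0.58)) = 0.5900
1/(1 + e^{-0.5900}) = 0.6434
P = 0.6434

0.6434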